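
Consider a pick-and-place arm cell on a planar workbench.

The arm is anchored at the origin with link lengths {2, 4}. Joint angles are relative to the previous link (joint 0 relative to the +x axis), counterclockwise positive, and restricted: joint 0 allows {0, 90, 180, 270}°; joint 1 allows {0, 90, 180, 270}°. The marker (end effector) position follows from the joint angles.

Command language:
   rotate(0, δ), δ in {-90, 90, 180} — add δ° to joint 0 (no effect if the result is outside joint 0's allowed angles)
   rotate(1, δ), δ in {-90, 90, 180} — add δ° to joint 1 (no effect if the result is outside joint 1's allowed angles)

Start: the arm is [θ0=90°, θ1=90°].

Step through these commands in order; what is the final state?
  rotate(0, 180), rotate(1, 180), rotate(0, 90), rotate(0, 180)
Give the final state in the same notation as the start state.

from: [θ0=90°, θ1=90°]
1. rotate(0, 180) → [θ0=270°, θ1=90°]
2. rotate(1, 180) → [θ0=270°, θ1=270°]
3. rotate(0, 90) → [θ0=0°, θ1=270°]
4. rotate(0, 180) → [θ0=180°, θ1=270°]

[θ0=180°, θ1=270°]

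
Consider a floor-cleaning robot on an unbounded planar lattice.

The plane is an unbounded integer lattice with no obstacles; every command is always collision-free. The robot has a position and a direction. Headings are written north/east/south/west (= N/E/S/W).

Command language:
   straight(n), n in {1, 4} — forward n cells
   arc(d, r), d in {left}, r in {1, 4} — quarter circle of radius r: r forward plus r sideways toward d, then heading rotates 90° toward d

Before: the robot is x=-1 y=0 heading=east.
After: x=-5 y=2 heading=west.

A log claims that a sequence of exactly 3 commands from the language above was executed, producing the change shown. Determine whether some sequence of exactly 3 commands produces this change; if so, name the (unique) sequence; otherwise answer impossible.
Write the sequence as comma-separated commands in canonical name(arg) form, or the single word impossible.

key: running straight(4) before arc(left, 1) would end elsewhere — order is forced
initial: x=-1 y=0 heading=east
1. arc(left, 1) → x=0 y=1 heading=north
2. arc(left, 1) → x=-1 y=2 heading=west
3. straight(4) → x=-5 y=2 heading=west
no rival 3-sequence matches.

arc(left, 1), arc(left, 1), straight(4)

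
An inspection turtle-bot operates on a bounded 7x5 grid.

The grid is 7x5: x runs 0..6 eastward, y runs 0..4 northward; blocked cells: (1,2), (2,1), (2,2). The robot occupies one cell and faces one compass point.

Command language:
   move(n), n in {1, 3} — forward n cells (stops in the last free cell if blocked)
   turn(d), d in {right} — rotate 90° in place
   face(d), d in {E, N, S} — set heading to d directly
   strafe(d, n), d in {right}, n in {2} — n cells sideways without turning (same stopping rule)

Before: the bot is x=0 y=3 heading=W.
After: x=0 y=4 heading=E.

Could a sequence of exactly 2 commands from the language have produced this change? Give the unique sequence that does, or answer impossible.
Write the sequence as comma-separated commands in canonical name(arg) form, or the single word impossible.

strafe(right, 2), face(E)

key: position moved to (0,4) AND the heading swung to E — translation plus rotation needed
from: x=0 y=3 heading=W
t=1 strafe(right, 2) ⇒ x=0 y=4 heading=W
t=2 face(E) ⇒ x=0 y=4 heading=E
uniquely the one of 49 2-step routes that fits.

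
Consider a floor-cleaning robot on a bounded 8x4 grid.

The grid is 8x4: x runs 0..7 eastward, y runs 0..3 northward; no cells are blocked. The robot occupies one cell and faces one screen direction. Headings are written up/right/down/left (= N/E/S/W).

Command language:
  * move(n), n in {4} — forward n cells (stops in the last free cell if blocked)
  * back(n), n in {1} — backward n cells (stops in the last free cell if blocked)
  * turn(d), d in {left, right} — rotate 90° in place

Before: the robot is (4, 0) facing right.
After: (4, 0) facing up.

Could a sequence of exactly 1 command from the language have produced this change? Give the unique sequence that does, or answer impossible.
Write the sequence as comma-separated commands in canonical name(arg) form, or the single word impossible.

turn(left)

key: (4,0) unchanged — the single command moves nothing
initial: (4, 0) facing right
[1] after turn(left): (4, 0) facing up
uniquely the one of 4 1-step routes that fits.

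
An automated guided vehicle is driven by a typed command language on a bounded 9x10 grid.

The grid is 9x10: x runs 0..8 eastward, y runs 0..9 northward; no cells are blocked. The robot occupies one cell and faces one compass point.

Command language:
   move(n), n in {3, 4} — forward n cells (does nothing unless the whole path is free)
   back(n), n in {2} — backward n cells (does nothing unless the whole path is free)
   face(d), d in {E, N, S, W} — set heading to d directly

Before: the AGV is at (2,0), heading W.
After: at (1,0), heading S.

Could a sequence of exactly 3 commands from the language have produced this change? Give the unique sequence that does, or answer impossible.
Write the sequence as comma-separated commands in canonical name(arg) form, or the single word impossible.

key: order matters: swapping back(2) and face(S) lands elsewhere
begin: at (2,0), heading W
t=1 back(2) ⇒ at (4,0), heading W
t=2 move(3) ⇒ at (1,0), heading W
t=3 face(S) ⇒ at (1,0), heading S
no rival 3-sequence matches.

back(2), move(3), face(S)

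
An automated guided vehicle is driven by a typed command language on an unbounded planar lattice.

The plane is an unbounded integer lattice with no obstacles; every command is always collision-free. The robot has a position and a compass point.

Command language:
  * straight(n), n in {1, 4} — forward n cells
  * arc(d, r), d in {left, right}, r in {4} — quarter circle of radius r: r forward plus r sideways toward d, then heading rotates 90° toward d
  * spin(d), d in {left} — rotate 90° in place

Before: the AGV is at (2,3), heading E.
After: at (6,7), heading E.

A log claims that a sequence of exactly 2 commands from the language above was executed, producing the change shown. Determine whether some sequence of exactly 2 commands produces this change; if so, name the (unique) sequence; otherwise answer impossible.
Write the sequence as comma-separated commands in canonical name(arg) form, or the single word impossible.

spin(left), arc(right, 4)

key: heading stays E — rotations cancel among the 2 commands
initial: at (2,3), heading E
1. spin(left) → at (2,3), heading N
2. arc(right, 4) → at (6,7), heading E
all 25 alternatives checked — unique.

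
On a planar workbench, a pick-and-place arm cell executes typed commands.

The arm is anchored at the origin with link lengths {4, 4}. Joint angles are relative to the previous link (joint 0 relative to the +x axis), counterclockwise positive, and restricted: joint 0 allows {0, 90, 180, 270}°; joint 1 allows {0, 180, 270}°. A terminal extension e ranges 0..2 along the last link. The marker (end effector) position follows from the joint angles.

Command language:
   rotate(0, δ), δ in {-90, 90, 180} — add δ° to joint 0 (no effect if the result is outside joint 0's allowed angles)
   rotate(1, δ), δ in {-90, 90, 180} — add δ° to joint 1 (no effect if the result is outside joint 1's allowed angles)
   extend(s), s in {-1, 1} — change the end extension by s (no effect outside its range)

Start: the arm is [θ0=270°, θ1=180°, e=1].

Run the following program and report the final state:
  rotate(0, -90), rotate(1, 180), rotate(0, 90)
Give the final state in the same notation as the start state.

t0: [θ0=270°, θ1=180°, e=1]
step 1 (rotate(0, -90)): [θ0=180°, θ1=180°, e=1]
step 2 (rotate(1, 180)): [θ0=180°, θ1=0°, e=1]
step 3 (rotate(0, 90)): [θ0=270°, θ1=0°, e=1]

[θ0=270°, θ1=0°, e=1]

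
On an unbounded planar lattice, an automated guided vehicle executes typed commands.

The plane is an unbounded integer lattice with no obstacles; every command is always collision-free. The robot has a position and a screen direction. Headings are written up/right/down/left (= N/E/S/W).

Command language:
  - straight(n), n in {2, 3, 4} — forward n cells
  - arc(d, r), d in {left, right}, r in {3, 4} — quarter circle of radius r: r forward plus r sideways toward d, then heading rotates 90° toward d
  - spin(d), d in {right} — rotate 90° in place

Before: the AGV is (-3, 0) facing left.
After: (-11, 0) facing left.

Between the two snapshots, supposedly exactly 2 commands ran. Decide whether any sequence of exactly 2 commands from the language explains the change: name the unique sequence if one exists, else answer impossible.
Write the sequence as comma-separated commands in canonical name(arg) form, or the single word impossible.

key: heading stays W — no command in the sequence turns
begin: (-3, 0) facing left
[1] after straight(4): (-7, 0) facing left
[2] after straight(4): (-11, 0) facing left
no rival 2-sequence matches.

straight(4), straight(4)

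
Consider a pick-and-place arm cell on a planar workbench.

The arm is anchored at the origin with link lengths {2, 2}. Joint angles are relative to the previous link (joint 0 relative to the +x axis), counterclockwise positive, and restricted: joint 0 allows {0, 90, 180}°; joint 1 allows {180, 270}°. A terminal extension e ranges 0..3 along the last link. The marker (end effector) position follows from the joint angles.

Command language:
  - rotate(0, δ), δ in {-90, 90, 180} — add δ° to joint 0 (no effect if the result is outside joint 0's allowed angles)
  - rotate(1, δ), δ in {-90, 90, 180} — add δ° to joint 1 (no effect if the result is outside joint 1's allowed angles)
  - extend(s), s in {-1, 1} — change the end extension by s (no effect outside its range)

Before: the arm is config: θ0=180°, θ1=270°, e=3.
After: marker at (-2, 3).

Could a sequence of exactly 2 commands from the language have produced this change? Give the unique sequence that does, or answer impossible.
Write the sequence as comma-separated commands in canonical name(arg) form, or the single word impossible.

initial: config: θ0=180°, θ1=270°, e=3
step 1 (extend(-1)): config: θ0=180°, θ1=270°, e=2
step 2 (extend(-1)): config: θ0=180°, θ1=270°, e=1
uniquely the one of 64 2-step routes that fits.

extend(-1), extend(-1)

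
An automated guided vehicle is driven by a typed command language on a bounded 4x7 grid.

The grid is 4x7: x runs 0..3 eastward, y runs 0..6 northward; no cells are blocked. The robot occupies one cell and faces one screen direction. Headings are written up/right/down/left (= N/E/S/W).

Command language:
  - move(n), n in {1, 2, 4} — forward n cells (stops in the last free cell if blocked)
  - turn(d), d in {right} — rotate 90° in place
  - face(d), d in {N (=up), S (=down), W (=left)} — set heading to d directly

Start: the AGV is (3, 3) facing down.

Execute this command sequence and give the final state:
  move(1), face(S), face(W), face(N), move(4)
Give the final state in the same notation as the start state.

(3, 6) facing up

start: (3, 3) facing down
t=1 move(1) ⇒ (3, 2) facing down
t=2 face(S) ⇒ (3, 2) facing down
t=3 face(W) ⇒ (3, 2) facing left
t=4 face(N) ⇒ (3, 2) facing up
t=5 move(4) ⇒ (3, 6) facing up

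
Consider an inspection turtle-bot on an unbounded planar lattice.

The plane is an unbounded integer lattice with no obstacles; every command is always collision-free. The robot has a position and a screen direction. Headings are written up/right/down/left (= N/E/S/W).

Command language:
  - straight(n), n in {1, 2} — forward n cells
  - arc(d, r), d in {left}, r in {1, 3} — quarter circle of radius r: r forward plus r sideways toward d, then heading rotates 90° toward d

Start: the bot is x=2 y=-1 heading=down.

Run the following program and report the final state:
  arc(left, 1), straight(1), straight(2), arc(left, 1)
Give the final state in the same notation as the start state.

t0: x=2 y=-1 heading=down
t=1 arc(left, 1) ⇒ x=3 y=-2 heading=right
t=2 straight(1) ⇒ x=4 y=-2 heading=right
t=3 straight(2) ⇒ x=6 y=-2 heading=right
t=4 arc(left, 1) ⇒ x=7 y=-1 heading=up

x=7 y=-1 heading=up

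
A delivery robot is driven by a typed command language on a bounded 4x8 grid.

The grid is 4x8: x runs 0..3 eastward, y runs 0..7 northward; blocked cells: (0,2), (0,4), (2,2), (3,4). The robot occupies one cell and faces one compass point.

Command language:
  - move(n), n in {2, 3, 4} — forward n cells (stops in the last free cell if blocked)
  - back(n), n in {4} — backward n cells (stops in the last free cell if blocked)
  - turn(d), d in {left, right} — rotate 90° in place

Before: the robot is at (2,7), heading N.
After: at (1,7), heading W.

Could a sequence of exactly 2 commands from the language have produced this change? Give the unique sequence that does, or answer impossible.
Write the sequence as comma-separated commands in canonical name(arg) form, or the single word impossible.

checked all 2-command options: none fits.

impossible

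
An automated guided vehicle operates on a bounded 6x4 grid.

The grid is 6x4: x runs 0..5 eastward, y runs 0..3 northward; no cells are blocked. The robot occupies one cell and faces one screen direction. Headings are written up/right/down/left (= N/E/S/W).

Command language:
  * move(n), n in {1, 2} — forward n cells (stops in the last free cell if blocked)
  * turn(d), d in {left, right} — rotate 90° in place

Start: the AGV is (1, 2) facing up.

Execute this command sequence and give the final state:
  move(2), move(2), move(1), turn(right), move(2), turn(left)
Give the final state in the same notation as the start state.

begin: (1, 2) facing up
[1] after move(2): (1, 3) facing up
[2] after move(2): (1, 3) facing up
[3] after move(1): (1, 3) facing up
[4] after turn(right): (1, 3) facing right
[5] after move(2): (3, 3) facing right
[6] after turn(left): (3, 3) facing up

(3, 3) facing up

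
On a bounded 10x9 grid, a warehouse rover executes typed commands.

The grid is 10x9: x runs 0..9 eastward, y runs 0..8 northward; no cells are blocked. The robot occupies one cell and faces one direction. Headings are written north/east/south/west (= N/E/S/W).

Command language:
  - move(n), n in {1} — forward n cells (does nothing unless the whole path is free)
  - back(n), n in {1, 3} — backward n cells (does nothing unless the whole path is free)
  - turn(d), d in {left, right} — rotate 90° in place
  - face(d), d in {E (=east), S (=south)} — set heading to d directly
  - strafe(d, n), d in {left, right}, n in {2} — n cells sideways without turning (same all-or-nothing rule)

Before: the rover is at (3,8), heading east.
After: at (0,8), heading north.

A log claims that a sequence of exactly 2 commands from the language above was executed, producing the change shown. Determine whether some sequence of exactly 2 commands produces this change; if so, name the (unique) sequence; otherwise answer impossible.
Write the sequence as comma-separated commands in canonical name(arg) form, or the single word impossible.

key: order matters: swapping back(3) and turn(left) lands elsewhere
initial: at (3,8), heading east
1. back(3) → at (0,8), heading east
2. turn(left) → at (0,8), heading north
no other 2-command option fits: unique.

back(3), turn(left)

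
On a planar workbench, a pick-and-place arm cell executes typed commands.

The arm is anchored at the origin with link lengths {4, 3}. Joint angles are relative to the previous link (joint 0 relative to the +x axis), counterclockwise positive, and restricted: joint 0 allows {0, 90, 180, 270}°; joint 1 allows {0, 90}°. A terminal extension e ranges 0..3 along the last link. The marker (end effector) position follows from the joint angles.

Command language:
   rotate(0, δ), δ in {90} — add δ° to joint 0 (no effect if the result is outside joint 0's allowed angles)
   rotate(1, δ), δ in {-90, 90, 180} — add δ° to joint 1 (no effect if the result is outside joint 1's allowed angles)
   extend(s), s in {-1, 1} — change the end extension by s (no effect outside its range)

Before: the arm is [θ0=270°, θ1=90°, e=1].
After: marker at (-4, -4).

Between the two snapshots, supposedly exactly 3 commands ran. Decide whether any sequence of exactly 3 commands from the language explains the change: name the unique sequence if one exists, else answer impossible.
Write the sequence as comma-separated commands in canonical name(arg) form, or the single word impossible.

rotate(0, 90), rotate(0, 90), rotate(0, 90)

from: [θ0=270°, θ1=90°, e=1]
1. rotate(0, 90) → [θ0=0°, θ1=90°, e=1]
2. rotate(0, 90) → [θ0=90°, θ1=90°, e=1]
3. rotate(0, 90) → [θ0=180°, θ1=90°, e=1]
no other 3-command option fits: unique.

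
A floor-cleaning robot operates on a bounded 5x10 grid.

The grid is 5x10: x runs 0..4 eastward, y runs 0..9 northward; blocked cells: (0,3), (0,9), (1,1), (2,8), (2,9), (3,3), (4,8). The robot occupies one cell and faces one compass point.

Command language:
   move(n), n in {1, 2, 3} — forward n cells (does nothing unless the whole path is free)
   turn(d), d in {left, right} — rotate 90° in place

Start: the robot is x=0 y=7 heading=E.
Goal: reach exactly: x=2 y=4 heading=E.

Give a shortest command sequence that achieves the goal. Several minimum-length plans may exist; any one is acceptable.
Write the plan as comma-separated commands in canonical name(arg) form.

move(2), turn(right), move(3), turn(left)

t0: x=0 y=7 heading=E
[1] after move(2): x=2 y=7 heading=E
[2] after turn(right): x=2 y=7 heading=S
[3] after move(3): x=2 y=4 heading=S
[4] after turn(left): x=2 y=4 heading=E
shorter routes all fall short; 4 is best.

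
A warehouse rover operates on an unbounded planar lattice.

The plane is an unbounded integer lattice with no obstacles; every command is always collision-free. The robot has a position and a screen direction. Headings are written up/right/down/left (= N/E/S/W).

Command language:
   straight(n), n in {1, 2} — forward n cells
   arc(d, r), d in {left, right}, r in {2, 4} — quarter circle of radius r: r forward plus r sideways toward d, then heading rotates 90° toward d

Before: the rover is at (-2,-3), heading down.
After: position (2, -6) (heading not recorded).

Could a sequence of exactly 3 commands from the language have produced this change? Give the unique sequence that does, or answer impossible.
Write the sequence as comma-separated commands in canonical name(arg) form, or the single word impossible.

straight(1), arc(left, 2), straight(2)

key: running straight(2) before straight(1) would end elsewhere — order is forced
start: at (-2,-3), heading down
step 1 (straight(1)): at (-2,-4), heading down
step 2 (arc(left, 2)): at (0,-6), heading right
step 3 (straight(2)): at (2,-6), heading right
uniquely the one of 216 3-step routes that fits.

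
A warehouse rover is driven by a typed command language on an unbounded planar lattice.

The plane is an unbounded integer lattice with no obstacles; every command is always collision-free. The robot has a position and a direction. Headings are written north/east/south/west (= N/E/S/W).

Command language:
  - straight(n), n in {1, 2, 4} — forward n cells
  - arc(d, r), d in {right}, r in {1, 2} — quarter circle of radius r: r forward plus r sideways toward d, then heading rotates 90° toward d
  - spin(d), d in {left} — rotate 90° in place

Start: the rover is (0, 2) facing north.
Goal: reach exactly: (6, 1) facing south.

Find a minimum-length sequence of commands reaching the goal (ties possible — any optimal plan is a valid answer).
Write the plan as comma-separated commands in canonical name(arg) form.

t0: (0, 2) facing north
1. arc(right, 2) → (2, 4) facing east
2. straight(2) → (4, 4) facing east
3. arc(right, 2) → (6, 2) facing south
4. straight(1) → (6, 1) facing south
no 3-step plan works, so 4 is optimal.

arc(right, 2), straight(2), arc(right, 2), straight(1)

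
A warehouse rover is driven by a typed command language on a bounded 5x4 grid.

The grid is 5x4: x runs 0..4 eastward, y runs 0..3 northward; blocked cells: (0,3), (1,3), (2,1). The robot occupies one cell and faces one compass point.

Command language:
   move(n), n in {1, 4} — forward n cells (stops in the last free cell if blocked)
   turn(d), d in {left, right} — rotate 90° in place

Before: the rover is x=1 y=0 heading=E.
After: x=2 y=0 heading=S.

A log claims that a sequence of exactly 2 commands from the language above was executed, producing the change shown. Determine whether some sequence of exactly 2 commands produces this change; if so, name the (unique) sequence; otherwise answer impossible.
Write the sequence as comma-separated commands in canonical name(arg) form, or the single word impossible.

move(1), turn(right)

key: position moved to (2,0) AND the heading swung to S — translation plus rotation needed
start: x=1 y=0 heading=E
step 1 (move(1)): x=2 y=0 heading=E
step 2 (turn(right)): x=2 y=0 heading=S
no other 2-command option fits: unique.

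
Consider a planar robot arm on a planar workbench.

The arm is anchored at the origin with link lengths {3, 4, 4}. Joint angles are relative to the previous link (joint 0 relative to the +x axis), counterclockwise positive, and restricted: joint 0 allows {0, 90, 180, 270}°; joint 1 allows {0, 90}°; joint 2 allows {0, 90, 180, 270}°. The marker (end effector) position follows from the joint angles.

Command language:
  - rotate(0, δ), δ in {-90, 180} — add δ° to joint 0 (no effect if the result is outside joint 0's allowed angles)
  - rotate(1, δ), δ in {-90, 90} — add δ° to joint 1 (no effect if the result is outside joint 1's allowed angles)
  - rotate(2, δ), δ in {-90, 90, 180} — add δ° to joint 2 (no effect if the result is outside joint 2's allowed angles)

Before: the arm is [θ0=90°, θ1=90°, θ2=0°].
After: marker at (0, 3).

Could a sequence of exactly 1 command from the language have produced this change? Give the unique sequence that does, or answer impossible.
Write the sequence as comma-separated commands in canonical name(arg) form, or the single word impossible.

start: [θ0=90°, θ1=90°, θ2=0°]
t=1 rotate(2, 180) ⇒ [θ0=90°, θ1=90°, θ2=180°]
no rival 1-sequence matches.

rotate(2, 180)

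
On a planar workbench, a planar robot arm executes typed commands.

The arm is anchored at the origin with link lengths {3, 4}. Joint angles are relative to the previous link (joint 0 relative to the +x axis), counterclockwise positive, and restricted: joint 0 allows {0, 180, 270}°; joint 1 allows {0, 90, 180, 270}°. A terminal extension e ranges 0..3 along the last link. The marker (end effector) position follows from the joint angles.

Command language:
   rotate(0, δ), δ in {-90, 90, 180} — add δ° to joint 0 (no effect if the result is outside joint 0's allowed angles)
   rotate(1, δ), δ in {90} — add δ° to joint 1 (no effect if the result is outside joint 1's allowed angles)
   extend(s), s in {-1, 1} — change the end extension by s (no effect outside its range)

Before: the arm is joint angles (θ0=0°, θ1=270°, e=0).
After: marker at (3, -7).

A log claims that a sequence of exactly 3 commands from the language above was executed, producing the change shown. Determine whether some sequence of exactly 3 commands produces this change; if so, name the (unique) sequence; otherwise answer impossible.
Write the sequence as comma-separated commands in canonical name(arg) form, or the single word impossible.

begin: joint angles (θ0=0°, θ1=270°, e=0)
1. extend(1) → joint angles (θ0=0°, θ1=270°, e=1)
2. extend(1) → joint angles (θ0=0°, θ1=270°, e=2)
3. extend(1) → joint angles (θ0=0°, θ1=270°, e=3)
all 216 alternatives checked — unique.

extend(1), extend(1), extend(1)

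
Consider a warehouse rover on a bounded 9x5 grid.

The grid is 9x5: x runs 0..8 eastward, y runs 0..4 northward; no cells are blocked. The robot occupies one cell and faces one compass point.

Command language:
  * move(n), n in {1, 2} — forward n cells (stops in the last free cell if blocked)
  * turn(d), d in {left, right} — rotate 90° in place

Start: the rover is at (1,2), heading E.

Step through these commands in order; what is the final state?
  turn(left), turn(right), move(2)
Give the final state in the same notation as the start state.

at (3,2), heading E

from: at (1,2), heading E
step 1 (turn(left)): at (1,2), heading N
step 2 (turn(right)): at (1,2), heading E
step 3 (move(2)): at (3,2), heading E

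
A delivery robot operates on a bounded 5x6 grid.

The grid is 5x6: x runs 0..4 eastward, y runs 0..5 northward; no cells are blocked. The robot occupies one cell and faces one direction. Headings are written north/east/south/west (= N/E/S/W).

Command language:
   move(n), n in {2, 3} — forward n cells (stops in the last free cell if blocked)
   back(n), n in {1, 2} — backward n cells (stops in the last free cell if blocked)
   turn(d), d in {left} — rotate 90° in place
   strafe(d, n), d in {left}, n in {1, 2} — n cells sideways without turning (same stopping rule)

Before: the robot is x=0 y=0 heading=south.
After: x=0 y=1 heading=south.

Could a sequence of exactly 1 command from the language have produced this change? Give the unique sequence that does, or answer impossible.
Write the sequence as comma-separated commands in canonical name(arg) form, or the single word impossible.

back(1)

key: heading stays S — the single command does not turn
t0: x=0 y=0 heading=south
1. back(1) → x=0 y=1 heading=south
all 7 alternatives checked — unique.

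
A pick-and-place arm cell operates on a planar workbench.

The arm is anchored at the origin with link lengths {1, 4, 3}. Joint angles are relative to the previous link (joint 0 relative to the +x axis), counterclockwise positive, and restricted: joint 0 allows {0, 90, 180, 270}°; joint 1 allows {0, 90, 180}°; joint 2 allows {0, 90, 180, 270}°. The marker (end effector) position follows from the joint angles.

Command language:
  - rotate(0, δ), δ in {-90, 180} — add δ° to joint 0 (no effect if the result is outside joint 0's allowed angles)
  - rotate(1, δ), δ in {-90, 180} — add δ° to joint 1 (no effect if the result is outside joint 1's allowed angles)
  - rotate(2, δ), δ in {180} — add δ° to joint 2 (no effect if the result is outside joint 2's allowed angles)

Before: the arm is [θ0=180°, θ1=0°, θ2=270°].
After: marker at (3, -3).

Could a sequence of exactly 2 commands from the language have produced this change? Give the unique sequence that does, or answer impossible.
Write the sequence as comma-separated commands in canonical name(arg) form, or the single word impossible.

key: running rotate(1, 180) before rotate(1, -90) would end elsewhere — order is forced
from: [θ0=180°, θ1=0°, θ2=270°]
t=1 rotate(1, -90) ⇒ [θ0=180°, θ1=0°, θ2=270°]
t=2 rotate(1, 180) ⇒ [θ0=180°, θ1=180°, θ2=270°]
all 25 alternatives checked — unique.

rotate(1, -90), rotate(1, 180)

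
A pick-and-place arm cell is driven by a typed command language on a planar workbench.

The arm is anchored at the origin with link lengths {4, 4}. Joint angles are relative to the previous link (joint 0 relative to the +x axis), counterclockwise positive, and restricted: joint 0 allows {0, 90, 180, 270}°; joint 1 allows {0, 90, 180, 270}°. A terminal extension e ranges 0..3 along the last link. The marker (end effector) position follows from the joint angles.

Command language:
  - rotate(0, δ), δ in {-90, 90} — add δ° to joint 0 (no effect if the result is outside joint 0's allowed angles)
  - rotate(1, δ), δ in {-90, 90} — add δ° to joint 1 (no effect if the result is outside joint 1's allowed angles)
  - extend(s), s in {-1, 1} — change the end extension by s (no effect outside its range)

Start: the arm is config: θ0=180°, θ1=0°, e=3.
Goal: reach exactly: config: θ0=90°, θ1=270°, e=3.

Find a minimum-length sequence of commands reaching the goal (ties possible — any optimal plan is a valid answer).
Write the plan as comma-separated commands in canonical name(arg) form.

begin: config: θ0=180°, θ1=0°, e=3
[1] after rotate(0, -90): config: θ0=90°, θ1=0°, e=3
[2] after rotate(1, -90): config: θ0=90°, θ1=270°, e=3
minimal: 2 command(s), checked below 2.

rotate(0, -90), rotate(1, -90)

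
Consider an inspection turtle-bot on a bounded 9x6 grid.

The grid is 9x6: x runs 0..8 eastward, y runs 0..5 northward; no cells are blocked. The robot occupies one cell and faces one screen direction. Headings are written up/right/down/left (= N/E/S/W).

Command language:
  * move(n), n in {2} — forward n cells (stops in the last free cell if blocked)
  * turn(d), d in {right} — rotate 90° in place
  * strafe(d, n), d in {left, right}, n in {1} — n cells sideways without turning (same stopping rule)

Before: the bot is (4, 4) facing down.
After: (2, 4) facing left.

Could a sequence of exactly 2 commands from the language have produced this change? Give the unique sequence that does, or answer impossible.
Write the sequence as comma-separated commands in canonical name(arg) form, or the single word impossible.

turn(right), move(2)

key: cell and facing (now W) both changed — the 2 commands mix motion and turning
t0: (4, 4) facing down
t=1 turn(right) ⇒ (4, 4) facing left
t=2 move(2) ⇒ (2, 4) facing left
all 16 alternatives checked — unique.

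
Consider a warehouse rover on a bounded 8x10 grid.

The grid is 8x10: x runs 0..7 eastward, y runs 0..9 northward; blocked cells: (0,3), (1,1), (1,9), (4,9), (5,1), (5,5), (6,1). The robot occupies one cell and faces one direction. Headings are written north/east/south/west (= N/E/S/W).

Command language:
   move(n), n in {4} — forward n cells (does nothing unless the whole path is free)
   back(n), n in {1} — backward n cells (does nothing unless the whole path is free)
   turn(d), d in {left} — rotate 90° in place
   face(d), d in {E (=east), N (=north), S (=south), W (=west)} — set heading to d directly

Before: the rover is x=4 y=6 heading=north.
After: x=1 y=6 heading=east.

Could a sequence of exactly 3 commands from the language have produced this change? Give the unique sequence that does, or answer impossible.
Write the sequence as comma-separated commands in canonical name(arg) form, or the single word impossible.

every 3-command combo misses the target.

impossible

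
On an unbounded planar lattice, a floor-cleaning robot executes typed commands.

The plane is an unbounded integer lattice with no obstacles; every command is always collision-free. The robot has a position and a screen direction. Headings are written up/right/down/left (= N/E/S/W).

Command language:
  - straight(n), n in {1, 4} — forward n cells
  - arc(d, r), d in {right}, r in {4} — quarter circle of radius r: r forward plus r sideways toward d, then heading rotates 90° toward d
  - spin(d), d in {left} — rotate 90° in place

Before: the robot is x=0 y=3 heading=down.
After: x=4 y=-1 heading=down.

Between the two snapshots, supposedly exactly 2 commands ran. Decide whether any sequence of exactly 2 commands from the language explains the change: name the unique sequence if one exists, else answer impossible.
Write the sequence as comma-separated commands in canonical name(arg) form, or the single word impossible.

spin(left), arc(right, 4)

key: heading stays S — rotations cancel among the 2 commands
start: x=0 y=3 heading=down
1. spin(left) → x=0 y=3 heading=right
2. arc(right, 4) → x=4 y=-1 heading=down
no other 2-command option fits: unique.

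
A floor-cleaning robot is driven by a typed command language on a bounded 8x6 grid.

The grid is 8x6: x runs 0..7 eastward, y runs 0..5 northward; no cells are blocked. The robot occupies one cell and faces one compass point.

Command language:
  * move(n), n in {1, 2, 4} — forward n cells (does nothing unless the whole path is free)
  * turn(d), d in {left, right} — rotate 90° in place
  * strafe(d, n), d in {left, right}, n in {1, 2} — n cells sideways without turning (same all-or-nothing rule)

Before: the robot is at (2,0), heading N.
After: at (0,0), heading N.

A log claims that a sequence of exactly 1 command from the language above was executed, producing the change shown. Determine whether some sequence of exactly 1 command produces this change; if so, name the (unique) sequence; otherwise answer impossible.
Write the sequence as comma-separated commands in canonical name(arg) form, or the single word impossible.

key: heading stays N — the single command does not turn
start: at (2,0), heading N
t=1 strafe(left, 2) ⇒ at (0,0), heading N
no other 1-command option fits: unique.

strafe(left, 2)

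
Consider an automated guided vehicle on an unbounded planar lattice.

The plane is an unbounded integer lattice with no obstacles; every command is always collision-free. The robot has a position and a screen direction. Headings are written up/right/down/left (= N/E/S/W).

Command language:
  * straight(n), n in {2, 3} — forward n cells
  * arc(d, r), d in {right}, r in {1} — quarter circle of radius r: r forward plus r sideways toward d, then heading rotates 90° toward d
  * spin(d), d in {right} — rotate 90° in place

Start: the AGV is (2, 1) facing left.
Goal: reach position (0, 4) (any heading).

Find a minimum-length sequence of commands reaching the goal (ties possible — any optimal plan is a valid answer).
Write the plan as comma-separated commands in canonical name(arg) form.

straight(2), spin(right), straight(3)

initial: (2, 1) facing left
[1] after straight(2): (0, 1) facing left
[2] after spin(right): (0, 1) facing up
[3] after straight(3): (0, 4) facing up
shorter routes all fall short; 3 is best.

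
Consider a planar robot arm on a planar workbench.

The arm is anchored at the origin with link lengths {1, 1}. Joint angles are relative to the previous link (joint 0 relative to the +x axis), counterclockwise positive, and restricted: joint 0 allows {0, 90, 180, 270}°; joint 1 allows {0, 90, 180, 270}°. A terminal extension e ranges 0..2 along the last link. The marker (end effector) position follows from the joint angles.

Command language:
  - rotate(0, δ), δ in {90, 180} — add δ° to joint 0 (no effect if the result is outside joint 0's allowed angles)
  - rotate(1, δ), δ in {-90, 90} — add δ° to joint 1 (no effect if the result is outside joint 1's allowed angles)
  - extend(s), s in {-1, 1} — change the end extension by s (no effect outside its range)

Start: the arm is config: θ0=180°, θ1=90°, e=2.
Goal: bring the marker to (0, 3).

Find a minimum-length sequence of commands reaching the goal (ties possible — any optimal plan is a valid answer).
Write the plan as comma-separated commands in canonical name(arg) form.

begin: config: θ0=180°, θ1=90°, e=2
[1] after extend(-1): config: θ0=180°, θ1=90°, e=1
[2] after rotate(0, 180): config: θ0=0°, θ1=90°, e=1
[3] after rotate(0, 90): config: θ0=90°, θ1=90°, e=1
[4] after rotate(1, -90): config: θ0=90°, θ1=0°, e=1
nothing shorter than 4 reaches the goal.

extend(-1), rotate(0, 180), rotate(0, 90), rotate(1, -90)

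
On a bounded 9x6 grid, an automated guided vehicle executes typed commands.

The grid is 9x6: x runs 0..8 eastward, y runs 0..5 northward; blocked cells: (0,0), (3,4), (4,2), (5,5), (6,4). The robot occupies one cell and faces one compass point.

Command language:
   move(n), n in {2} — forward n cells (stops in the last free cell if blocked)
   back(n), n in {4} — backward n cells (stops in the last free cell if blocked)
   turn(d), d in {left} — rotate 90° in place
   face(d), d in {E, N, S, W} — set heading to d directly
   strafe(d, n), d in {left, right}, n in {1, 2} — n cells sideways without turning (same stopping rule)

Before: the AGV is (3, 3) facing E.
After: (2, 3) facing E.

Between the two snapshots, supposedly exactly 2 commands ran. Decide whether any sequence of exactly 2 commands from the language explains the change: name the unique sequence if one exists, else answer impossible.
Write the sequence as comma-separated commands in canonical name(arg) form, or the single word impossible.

key: still facing E at the end — nothing in the sequence rotates
initial: (3, 3) facing E
step 1 (back(4)): (0, 3) facing E
step 2 (move(2)): (2, 3) facing E
all 121 alternatives checked — unique.

back(4), move(2)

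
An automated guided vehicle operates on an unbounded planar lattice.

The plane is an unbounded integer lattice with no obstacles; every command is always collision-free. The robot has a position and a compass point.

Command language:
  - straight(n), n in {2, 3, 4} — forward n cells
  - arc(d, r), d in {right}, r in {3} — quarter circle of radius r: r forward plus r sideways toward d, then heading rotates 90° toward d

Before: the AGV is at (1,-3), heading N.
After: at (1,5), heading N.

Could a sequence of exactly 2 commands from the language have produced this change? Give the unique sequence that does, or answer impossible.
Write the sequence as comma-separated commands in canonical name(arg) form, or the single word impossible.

key: still facing N at the end — nothing in the sequence rotates
t0: at (1,-3), heading N
1. straight(4) → at (1,1), heading N
2. straight(4) → at (1,5), heading N
no other 2-command option fits: unique.

straight(4), straight(4)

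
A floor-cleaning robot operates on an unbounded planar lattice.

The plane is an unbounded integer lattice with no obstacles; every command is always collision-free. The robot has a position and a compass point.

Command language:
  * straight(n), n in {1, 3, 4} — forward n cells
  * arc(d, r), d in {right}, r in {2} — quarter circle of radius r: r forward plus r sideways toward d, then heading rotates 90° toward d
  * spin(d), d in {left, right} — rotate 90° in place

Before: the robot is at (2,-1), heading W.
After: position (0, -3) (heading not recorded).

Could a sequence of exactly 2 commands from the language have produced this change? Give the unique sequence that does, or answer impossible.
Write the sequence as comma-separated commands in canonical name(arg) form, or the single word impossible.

key: running arc(right, 2) before spin(left) would end elsewhere — order is forced
t0: at (2,-1), heading W
t=1 spin(left) ⇒ at (2,-1), heading S
t=2 arc(right, 2) ⇒ at (0,-3), heading W
no rival 2-sequence matches.

spin(left), arc(right, 2)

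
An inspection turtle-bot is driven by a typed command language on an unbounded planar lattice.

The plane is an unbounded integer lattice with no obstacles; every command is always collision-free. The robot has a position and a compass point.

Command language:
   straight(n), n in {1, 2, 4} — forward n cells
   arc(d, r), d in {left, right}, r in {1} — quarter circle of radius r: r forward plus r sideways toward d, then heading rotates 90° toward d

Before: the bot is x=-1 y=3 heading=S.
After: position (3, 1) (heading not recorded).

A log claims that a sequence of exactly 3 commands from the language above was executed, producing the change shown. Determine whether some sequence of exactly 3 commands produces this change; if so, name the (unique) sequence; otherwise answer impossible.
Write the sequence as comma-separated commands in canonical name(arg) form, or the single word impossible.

key: running arc(right, 1) before arc(left, 1) would end elsewhere — order is forced
begin: x=-1 y=3 heading=S
[1] after arc(left, 1): x=0 y=2 heading=E
[2] after straight(2): x=2 y=2 heading=E
[3] after arc(right, 1): x=3 y=1 heading=S
no other 3-command option fits: unique.

arc(left, 1), straight(2), arc(right, 1)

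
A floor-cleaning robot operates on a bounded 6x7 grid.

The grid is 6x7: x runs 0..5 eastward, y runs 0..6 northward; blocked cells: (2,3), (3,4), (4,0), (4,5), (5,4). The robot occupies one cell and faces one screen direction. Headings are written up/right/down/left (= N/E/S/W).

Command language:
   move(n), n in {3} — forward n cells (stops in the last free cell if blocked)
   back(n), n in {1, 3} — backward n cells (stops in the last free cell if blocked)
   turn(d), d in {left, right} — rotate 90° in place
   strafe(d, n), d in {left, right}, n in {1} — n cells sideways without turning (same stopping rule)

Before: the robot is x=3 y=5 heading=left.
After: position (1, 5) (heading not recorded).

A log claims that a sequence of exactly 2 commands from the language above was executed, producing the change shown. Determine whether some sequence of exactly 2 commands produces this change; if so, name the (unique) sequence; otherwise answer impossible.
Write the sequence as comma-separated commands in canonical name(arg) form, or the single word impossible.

key: running back(1) before move(3) would end elsewhere — order is forced
from: x=3 y=5 heading=left
step 1 (move(3)): x=0 y=5 heading=left
step 2 (back(1)): x=1 y=5 heading=left
no other 2-command option fits: unique.

move(3), back(1)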